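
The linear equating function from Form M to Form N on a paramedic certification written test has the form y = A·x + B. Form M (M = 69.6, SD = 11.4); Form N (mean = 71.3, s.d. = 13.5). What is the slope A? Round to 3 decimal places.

A = SD_Y / SD_X = 13.5 / 11.4 = 1.184

1.184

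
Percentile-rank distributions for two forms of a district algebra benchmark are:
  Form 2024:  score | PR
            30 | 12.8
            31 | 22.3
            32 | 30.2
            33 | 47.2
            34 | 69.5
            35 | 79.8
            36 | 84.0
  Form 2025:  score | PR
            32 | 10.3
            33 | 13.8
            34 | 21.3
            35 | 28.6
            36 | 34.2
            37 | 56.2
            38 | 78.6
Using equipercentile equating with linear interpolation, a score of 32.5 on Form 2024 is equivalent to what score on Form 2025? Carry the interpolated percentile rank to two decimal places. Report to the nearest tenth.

PR of 32.5 on Form 2024: 30.2 + (32.5 − 32)/(33 − 32) × (47.2 − 30.2) = 38.70
On Form 2025, PR 38.70 falls between score 36 (PR 34.2) and 37 (PR 56.2).
Interpolate: 36 + (38.70 − 34.2)/(56.2 − 34.2) × (37 − 36) = 36.2

36.2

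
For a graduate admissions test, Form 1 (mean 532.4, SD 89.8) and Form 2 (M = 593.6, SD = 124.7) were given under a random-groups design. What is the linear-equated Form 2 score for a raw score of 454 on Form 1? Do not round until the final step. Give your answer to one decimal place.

484.7

Linear equating: y = (SD_Y/SD_X)(x − M_X) + M_Y
y = (124.7/89.8)(454 − 532.4) + 593.6
y = 1.388641 × -78.4 + 593.6 = -108.8695 + 593.6 = 484.7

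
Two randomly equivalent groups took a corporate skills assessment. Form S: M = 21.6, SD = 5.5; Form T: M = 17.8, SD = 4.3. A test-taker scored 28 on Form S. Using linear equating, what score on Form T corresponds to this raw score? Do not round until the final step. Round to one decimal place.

Linear equating: y = (SD_Y/SD_X)(x − M_X) + M_Y
y = (4.3/5.5)(28 − 21.6) + 17.8
y = 0.781818 × 6.4 + 17.8 = 5.0036 + 17.8 = 22.8

22.8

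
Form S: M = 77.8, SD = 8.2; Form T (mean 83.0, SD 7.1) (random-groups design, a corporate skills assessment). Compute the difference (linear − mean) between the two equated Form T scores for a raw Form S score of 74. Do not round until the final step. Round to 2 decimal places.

Mean-equated: 74 + (83.0 − 77.8) = 79.20
Linear-equated: (7.1/8.2)(74 − 77.8) + 83.0 = 79.710
Difference = 79.710 − 79.20 = 0.51

0.51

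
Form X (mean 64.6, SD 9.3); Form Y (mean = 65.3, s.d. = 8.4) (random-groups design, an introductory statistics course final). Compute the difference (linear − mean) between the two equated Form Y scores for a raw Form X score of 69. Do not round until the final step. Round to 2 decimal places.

Mean-equated: 69 + (65.3 − 64.6) = 69.70
Linear-equated: (8.4/9.3)(69 − 64.6) + 65.3 = 69.274
Difference = 69.274 − 69.70 = -0.43

-0.43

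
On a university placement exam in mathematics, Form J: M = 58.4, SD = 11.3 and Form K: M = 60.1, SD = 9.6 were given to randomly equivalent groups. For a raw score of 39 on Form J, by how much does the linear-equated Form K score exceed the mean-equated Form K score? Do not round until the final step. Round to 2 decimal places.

Mean-equated: 39 + (60.1 − 58.4) = 40.70
Linear-equated: (9.6/11.3)(39 − 58.4) + 60.1 = 43.619
Difference = 43.619 − 40.70 = 2.92

2.92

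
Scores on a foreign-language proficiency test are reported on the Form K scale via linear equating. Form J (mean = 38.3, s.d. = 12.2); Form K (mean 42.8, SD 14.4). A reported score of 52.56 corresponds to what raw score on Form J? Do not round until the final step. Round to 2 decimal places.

Invert y = (SD_Y/SD_X)(x − M_X) + M_Y:
x = (SD_X/SD_Y)(y − M_Y) + M_X = (12.2/14.4)(52.56 − 42.8) + 38.3
x = 0.847222 × 9.760 + 38.3 = 46.57

46.57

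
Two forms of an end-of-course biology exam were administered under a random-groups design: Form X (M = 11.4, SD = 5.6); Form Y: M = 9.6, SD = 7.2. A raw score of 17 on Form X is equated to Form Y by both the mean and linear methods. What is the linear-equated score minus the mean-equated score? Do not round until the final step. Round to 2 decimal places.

1.60

Mean-equated: 17 + (9.6 − 11.4) = 15.20
Linear-equated: (7.2/5.6)(17 − 11.4) + 9.6 = 16.800
Difference = 16.800 − 15.20 = 1.60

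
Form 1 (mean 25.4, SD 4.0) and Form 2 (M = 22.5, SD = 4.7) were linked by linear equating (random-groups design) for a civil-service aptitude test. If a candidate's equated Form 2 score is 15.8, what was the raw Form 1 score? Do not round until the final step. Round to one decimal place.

Invert y = (SD_Y/SD_X)(x − M_X) + M_Y:
x = (SD_X/SD_Y)(y − M_Y) + M_X = (4.0/4.7)(15.8 − 22.5) + 25.4
x = 0.851064 × -6.700 + 25.4 = 19.7

19.7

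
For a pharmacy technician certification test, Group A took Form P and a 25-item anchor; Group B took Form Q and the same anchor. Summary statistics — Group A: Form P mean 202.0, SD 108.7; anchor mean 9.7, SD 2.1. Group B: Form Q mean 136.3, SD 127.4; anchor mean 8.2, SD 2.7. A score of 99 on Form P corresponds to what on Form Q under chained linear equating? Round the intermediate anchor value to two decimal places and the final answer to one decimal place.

Form P → anchor (Group A): v = (2.1/108.7)(99 − 202.0) + 9.7 = 7.71
anchor → Form Q (Group B): y = (127.4/2.7)(7.71 − 8.2) + 136.3 = 113.2

113.2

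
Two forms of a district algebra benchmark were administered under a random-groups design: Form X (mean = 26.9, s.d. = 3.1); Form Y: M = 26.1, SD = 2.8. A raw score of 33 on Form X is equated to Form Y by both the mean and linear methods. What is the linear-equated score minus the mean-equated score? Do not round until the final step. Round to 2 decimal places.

Mean-equated: 33 + (26.1 − 26.9) = 32.20
Linear-equated: (2.8/3.1)(33 − 26.9) + 26.1 = 31.610
Difference = 31.610 − 32.20 = -0.59

-0.59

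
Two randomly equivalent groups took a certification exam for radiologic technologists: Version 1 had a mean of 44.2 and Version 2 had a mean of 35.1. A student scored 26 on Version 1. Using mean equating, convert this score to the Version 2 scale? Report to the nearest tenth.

16.9

Mean equating: y = x + (M_Y − M_X) = 26 + (35.1 − 44.2) = 16.9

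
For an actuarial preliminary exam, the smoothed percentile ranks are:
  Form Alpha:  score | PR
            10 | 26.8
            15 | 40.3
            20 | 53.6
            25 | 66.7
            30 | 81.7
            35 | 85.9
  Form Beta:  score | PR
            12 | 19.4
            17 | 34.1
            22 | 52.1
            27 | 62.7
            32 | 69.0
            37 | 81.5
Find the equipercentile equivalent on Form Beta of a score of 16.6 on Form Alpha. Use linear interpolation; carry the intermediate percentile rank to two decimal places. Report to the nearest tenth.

19.9

PR of 16.6 on Form Alpha: 40.3 + (16.6 − 15)/(20 − 15) × (53.6 − 40.3) = 44.56
On Form Beta, PR 44.56 falls between score 17 (PR 34.1) and 22 (PR 52.1).
Interpolate: 17 + (44.56 − 34.1)/(52.1 − 34.1) × (22 − 17) = 19.9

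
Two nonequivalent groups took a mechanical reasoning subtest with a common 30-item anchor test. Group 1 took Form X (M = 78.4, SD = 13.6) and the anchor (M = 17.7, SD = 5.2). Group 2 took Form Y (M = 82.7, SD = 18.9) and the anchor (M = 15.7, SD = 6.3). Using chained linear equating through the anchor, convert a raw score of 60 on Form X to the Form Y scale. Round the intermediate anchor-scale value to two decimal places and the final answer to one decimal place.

Form X → anchor (Group 1): v = (5.2/13.6)(60 − 78.4) + 17.7 = 10.66
anchor → Form Y (Group 2): y = (18.9/6.3)(10.66 − 15.7) + 82.7 = 67.6

67.6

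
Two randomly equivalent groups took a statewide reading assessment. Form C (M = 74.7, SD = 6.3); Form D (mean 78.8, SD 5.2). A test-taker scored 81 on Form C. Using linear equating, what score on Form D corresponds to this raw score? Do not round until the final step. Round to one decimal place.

Linear equating: y = (SD_Y/SD_X)(x − M_X) + M_Y
y = (5.2/6.3)(81 − 74.7) + 78.8
y = 0.825397 × 6.3 + 78.8 = 5.2000 + 78.8 = 84.0

84.0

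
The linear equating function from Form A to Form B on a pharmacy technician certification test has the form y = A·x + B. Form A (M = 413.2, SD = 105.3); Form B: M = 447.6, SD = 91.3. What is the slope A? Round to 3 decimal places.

A = SD_Y / SD_X = 91.3 / 105.3 = 0.867

0.867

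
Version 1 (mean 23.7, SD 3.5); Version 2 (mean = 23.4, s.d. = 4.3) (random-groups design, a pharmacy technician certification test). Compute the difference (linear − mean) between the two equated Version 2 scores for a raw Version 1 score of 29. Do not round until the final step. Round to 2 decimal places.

1.21

Mean-equated: 29 + (23.4 − 23.7) = 28.70
Linear-equated: (4.3/3.5)(29 − 23.7) + 23.4 = 29.911
Difference = 29.911 − 28.70 = 1.21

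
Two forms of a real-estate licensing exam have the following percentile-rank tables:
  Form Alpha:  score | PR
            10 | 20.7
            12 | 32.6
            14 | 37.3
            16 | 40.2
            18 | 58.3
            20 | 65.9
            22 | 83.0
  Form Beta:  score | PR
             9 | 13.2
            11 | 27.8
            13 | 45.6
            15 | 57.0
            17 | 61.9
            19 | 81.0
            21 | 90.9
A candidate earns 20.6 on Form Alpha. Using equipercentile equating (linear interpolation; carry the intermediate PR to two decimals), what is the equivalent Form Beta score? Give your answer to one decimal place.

PR of 20.6 on Form Alpha: 65.9 + (20.6 − 20)/(22 − 20) × (83.0 − 65.9) = 71.03
On Form Beta, PR 71.03 falls between score 17 (PR 61.9) and 19 (PR 81.0).
Interpolate: 17 + (71.03 − 61.9)/(81.0 − 61.9) × (19 − 17) = 18.0

18.0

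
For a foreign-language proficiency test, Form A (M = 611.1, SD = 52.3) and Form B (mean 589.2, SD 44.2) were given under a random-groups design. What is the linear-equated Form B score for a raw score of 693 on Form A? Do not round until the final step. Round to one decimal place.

658.4

Linear equating: y = (SD_Y/SD_X)(x − M_X) + M_Y
y = (44.2/52.3)(693 − 611.1) + 589.2
y = 0.845124 × 81.9 + 589.2 = 69.2157 + 589.2 = 658.4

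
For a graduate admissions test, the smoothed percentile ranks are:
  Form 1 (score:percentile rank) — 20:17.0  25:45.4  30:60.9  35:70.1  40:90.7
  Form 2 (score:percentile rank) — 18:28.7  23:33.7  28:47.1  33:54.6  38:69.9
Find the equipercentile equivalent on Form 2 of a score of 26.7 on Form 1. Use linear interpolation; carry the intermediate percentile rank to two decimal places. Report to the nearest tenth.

PR of 26.7 on Form 1: 45.4 + (26.7 − 25)/(30 − 25) × (60.9 − 45.4) = 50.67
On Form 2, PR 50.67 falls between score 28 (PR 47.1) and 33 (PR 54.6).
Interpolate: 28 + (50.67 − 47.1)/(54.6 − 47.1) × (33 − 28) = 30.4

30.4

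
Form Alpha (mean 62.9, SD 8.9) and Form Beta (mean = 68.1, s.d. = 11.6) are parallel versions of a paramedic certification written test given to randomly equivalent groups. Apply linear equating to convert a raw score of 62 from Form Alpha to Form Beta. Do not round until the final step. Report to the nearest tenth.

Linear equating: y = (SD_Y/SD_X)(x − M_X) + M_Y
y = (11.6/8.9)(62 − 62.9) + 68.1
y = 1.303371 × -0.9 + 68.1 = -1.1730 + 68.1 = 66.9

66.9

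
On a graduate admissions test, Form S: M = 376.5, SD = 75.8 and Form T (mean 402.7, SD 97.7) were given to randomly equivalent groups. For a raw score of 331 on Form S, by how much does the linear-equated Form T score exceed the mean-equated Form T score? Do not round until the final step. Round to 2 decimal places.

Mean-equated: 331 + (402.7 − 376.5) = 357.20
Linear-equated: (97.7/75.8)(331 − 376.5) + 402.7 = 344.054
Difference = 344.054 − 357.20 = -13.15

-13.15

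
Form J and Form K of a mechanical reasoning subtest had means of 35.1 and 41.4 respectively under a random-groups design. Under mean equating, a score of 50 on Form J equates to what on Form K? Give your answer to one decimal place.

56.3

Mean equating: y = x + (M_Y − M_X) = 50 + (41.4 − 35.1) = 56.3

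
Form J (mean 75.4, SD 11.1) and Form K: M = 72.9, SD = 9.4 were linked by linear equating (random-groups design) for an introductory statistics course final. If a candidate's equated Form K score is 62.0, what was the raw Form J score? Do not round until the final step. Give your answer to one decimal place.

Invert y = (SD_Y/SD_X)(x − M_X) + M_Y:
x = (SD_X/SD_Y)(y − M_Y) + M_X = (11.1/9.4)(62.0 − 72.9) + 75.4
x = 1.180851 × -10.900 + 75.4 = 62.5

62.5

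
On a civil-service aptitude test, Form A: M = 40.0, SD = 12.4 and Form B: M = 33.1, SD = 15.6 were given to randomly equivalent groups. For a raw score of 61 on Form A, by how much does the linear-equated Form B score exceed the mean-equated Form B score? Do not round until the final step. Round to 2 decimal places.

Mean-equated: 61 + (33.1 − 40.0) = 54.10
Linear-equated: (15.6/12.4)(61 − 40.0) + 33.1 = 59.519
Difference = 59.519 − 54.10 = 5.42

5.42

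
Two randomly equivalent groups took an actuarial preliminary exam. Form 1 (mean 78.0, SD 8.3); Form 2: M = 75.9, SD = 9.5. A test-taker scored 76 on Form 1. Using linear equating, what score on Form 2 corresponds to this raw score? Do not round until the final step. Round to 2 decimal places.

73.61

Linear equating: y = (SD_Y/SD_X)(x − M_X) + M_Y
y = (9.5/8.3)(76 − 78.0) + 75.9
y = 1.144578 × -2.0 + 75.9 = -2.2892 + 75.9 = 73.61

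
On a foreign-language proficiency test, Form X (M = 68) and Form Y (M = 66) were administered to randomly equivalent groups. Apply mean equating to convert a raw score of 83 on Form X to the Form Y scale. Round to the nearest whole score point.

Mean equating: y = x + (M_Y − M_X) = 83 + (66 − 68) = 81

81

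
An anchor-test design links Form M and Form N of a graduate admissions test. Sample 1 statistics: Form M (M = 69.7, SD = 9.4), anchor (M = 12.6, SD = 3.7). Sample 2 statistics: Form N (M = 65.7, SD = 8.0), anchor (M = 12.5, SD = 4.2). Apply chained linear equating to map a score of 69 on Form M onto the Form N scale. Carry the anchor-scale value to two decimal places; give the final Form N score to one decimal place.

Form M → anchor (Sample 1): v = (3.7/9.4)(69 − 69.7) + 12.6 = 12.32
anchor → Form N (Sample 2): y = (8.0/4.2)(12.32 − 12.5) + 65.7 = 65.4

65.4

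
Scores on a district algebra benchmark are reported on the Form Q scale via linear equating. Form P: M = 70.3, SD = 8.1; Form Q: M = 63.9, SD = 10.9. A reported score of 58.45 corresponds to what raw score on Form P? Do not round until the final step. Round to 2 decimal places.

66.25

Invert y = (SD_Y/SD_X)(x − M_X) + M_Y:
x = (SD_X/SD_Y)(y − M_Y) + M_X = (8.1/10.9)(58.45 − 63.9) + 70.3
x = 0.743119 × -5.450 + 70.3 = 66.25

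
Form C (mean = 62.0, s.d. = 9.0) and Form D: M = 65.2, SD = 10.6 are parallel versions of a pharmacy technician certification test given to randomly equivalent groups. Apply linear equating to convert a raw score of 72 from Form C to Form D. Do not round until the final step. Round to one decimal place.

Linear equating: y = (SD_Y/SD_X)(x − M_X) + M_Y
y = (10.6/9.0)(72 − 62.0) + 65.2
y = 1.177778 × 10.0 + 65.2 = 11.7778 + 65.2 = 77.0

77.0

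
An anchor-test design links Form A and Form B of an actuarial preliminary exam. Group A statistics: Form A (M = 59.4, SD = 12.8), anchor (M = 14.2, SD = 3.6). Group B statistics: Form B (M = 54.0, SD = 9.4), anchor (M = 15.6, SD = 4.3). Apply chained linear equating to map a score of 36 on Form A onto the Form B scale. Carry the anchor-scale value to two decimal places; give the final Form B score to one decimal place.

Form A → anchor (Group A): v = (3.6/12.8)(36 − 59.4) + 14.2 = 7.62
anchor → Form B (Group B): y = (9.4/4.3)(7.62 − 15.6) + 54.0 = 36.6

36.6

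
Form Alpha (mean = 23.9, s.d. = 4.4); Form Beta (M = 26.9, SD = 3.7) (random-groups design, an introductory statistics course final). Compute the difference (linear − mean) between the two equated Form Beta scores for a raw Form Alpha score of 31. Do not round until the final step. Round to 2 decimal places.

-1.13

Mean-equated: 31 + (26.9 − 23.9) = 34.00
Linear-equated: (3.7/4.4)(31 − 23.9) + 26.9 = 32.870
Difference = 32.870 − 34.00 = -1.13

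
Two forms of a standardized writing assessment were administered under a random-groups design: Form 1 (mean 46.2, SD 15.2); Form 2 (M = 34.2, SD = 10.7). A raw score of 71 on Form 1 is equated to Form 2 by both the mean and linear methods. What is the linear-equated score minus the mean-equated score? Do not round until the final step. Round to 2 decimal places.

-7.34

Mean-equated: 71 + (34.2 − 46.2) = 59.00
Linear-equated: (10.7/15.2)(71 − 46.2) + 34.2 = 51.658
Difference = 51.658 − 59.00 = -7.34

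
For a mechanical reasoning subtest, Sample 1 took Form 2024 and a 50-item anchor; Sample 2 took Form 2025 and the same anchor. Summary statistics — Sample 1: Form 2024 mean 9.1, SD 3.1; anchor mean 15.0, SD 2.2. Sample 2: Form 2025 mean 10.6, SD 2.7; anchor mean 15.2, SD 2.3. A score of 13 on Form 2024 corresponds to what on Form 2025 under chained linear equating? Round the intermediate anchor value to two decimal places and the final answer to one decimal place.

Form 2024 → anchor (Sample 1): v = (2.2/3.1)(13 − 9.1) + 15.0 = 17.77
anchor → Form 2025 (Sample 2): y = (2.7/2.3)(17.77 − 15.2) + 10.6 = 13.6

13.6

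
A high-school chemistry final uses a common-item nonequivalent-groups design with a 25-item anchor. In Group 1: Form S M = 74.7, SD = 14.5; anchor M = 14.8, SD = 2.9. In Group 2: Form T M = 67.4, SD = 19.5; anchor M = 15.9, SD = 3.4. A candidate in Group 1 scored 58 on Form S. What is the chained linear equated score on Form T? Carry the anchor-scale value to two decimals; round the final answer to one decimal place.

Form S → anchor (Group 1): v = (2.9/14.5)(58 − 74.7) + 14.8 = 11.46
anchor → Form T (Group 2): y = (19.5/3.4)(11.46 − 15.9) + 67.4 = 41.9

41.9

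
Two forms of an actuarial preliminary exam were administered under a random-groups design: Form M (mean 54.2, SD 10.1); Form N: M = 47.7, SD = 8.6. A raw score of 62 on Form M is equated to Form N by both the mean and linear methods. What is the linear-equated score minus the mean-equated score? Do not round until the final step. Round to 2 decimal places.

-1.16

Mean-equated: 62 + (47.7 − 54.2) = 55.50
Linear-equated: (8.6/10.1)(62 − 54.2) + 47.7 = 54.342
Difference = 54.342 − 55.50 = -1.16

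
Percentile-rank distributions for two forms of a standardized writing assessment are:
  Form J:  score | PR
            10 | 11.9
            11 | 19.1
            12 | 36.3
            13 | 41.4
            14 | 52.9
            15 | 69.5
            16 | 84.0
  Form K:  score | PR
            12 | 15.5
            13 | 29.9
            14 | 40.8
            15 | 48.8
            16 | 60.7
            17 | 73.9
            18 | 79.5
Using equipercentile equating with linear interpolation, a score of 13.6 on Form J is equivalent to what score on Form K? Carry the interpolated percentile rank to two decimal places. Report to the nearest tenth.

PR of 13.6 on Form J: 41.4 + (13.6 − 13)/(14 − 13) × (52.9 − 41.4) = 48.30
On Form K, PR 48.30 falls between score 14 (PR 40.8) and 15 (PR 48.8).
Interpolate: 14 + (48.30 − 40.8)/(48.8 − 40.8) × (15 − 14) = 14.9

14.9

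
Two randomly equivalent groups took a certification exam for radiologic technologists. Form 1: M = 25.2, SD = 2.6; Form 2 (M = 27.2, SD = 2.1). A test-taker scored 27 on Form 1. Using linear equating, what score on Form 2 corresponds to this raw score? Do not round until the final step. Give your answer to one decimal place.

Linear equating: y = (SD_Y/SD_X)(x − M_X) + M_Y
y = (2.1/2.6)(27 − 25.2) + 27.2
y = 0.807692 × 1.8 + 27.2 = 1.4538 + 27.2 = 28.7

28.7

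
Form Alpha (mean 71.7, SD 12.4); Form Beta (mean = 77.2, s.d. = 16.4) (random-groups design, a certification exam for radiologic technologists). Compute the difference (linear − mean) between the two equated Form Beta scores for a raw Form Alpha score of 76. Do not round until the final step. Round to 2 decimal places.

1.39

Mean-equated: 76 + (77.2 − 71.7) = 81.50
Linear-equated: (16.4/12.4)(76 − 71.7) + 77.2 = 82.887
Difference = 82.887 − 81.50 = 1.39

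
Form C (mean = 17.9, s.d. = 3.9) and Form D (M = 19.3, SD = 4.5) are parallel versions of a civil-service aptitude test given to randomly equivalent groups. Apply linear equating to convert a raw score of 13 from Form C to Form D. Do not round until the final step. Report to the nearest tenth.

Linear equating: y = (SD_Y/SD_X)(x − M_X) + M_Y
y = (4.5/3.9)(13 − 17.9) + 19.3
y = 1.153846 × -4.9 + 19.3 = -5.6538 + 19.3 = 13.6

13.6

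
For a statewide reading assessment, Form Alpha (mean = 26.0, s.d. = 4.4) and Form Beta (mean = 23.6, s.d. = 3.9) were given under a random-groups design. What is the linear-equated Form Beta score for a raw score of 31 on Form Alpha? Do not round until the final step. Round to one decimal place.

Linear equating: y = (SD_Y/SD_X)(x − M_X) + M_Y
y = (3.9/4.4)(31 − 26.0) + 23.6
y = 0.886364 × 5.0 + 23.6 = 4.4318 + 23.6 = 28.0

28.0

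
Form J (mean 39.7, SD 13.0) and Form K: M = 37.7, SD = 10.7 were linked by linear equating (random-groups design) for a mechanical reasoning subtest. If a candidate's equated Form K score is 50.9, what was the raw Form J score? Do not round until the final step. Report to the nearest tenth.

Invert y = (SD_Y/SD_X)(x − M_X) + M_Y:
x = (SD_X/SD_Y)(y − M_Y) + M_X = (13.0/10.7)(50.9 − 37.7) + 39.7
x = 1.214953 × 13.200 + 39.7 = 55.7

55.7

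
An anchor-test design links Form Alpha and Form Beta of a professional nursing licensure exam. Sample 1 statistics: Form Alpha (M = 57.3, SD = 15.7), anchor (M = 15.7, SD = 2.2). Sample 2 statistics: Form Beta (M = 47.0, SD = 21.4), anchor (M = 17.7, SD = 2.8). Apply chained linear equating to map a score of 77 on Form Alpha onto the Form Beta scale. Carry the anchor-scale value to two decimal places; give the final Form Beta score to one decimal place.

52.8

Form Alpha → anchor (Sample 1): v = (2.2/15.7)(77 − 57.3) + 15.7 = 18.46
anchor → Form Beta (Sample 2): y = (21.4/2.8)(18.46 − 17.7) + 47.0 = 52.8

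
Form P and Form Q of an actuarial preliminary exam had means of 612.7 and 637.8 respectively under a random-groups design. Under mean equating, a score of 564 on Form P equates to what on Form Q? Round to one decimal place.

Mean equating: y = x + (M_Y − M_X) = 564 + (637.8 − 612.7) = 589.1

589.1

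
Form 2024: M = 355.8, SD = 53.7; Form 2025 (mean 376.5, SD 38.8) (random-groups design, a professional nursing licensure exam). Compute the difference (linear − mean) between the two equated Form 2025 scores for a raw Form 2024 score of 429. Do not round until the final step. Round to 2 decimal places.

Mean-equated: 429 + (376.5 − 355.8) = 449.70
Linear-equated: (38.8/53.7)(429 − 355.8) + 376.5 = 429.389
Difference = 429.389 − 449.70 = -20.31

-20.31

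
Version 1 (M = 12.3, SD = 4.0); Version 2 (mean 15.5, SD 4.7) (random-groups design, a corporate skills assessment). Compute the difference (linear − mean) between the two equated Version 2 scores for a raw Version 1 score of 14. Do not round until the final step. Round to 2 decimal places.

0.30

Mean-equated: 14 + (15.5 − 12.3) = 17.20
Linear-equated: (4.7/4.0)(14 − 12.3) + 15.5 = 17.497
Difference = 17.497 − 17.20 = 0.30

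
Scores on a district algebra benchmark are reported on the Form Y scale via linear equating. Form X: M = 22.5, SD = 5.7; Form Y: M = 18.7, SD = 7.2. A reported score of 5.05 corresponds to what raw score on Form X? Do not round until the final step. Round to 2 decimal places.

11.69

Invert y = (SD_Y/SD_X)(x − M_X) + M_Y:
x = (SD_X/SD_Y)(y − M_Y) + M_X = (5.7/7.2)(5.05 − 18.7) + 22.5
x = 0.791667 × -13.650 + 22.5 = 11.69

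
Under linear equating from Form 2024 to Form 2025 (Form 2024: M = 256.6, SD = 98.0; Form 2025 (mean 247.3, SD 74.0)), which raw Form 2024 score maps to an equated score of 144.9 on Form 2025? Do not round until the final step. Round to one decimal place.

Invert y = (SD_Y/SD_X)(x − M_X) + M_Y:
x = (SD_X/SD_Y)(y − M_Y) + M_X = (98.0/74.0)(144.9 − 247.3) + 256.6
x = 1.324324 × -102.400 + 256.6 = 121.0

121.0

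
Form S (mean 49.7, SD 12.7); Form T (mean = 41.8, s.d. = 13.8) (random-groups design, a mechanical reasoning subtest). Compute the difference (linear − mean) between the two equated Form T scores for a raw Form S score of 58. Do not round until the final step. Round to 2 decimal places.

Mean-equated: 58 + (41.8 − 49.7) = 50.10
Linear-equated: (13.8/12.7)(58 − 49.7) + 41.8 = 50.819
Difference = 50.819 − 50.10 = 0.72

0.72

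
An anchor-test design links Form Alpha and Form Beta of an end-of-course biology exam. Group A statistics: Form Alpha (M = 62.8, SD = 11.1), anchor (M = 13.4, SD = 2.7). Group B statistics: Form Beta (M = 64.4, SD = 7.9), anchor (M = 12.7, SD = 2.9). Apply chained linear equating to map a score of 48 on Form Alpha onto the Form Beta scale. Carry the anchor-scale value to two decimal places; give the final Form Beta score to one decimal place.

Form Alpha → anchor (Group A): v = (2.7/11.1)(48 − 62.8) + 13.4 = 9.80
anchor → Form Beta (Group B): y = (7.9/2.9)(9.80 − 12.7) + 64.4 = 56.5

56.5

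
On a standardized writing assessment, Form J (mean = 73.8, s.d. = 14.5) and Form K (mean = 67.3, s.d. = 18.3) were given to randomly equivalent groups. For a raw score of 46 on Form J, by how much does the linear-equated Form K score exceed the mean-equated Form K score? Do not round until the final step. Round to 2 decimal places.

-7.29

Mean-equated: 46 + (67.3 − 73.8) = 39.50
Linear-equated: (18.3/14.5)(46 − 73.8) + 67.3 = 32.214
Difference = 32.214 − 39.50 = -7.29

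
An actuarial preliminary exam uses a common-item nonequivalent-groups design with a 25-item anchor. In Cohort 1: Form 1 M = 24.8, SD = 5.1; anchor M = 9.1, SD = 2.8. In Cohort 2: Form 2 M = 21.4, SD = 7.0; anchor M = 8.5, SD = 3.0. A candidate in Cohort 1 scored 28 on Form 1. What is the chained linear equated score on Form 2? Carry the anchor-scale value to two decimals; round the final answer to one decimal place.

Form 1 → anchor (Cohort 1): v = (2.8/5.1)(28 − 24.8) + 9.1 = 10.86
anchor → Form 2 (Cohort 2): y = (7.0/3.0)(10.86 − 8.5) + 21.4 = 26.9

26.9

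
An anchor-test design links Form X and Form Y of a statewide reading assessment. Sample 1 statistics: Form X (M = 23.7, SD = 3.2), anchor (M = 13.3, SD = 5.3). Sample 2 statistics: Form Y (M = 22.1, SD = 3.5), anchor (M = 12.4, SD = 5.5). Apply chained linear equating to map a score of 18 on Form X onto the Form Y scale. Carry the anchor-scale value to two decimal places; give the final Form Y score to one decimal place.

Form X → anchor (Sample 1): v = (5.3/3.2)(18 − 23.7) + 13.3 = 3.86
anchor → Form Y (Sample 2): y = (3.5/5.5)(3.86 − 12.4) + 22.1 = 16.7

16.7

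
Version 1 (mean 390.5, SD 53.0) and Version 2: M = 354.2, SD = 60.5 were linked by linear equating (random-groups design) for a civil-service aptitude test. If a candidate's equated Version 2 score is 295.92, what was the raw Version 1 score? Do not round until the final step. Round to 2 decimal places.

339.44

Invert y = (SD_Y/SD_X)(x − M_X) + M_Y:
x = (SD_X/SD_Y)(y − M_Y) + M_X = (53.0/60.5)(295.92 − 354.2) + 390.5
x = 0.876033 × -58.280 + 390.5 = 339.44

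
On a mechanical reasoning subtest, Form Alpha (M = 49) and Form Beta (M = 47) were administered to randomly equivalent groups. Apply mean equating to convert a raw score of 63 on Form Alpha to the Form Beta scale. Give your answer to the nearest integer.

61

Mean equating: y = x + (M_Y − M_X) = 63 + (47 − 49) = 61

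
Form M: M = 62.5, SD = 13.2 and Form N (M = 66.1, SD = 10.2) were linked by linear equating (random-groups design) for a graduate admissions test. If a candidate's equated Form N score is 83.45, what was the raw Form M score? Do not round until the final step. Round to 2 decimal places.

84.95

Invert y = (SD_Y/SD_X)(x − M_X) + M_Y:
x = (SD_X/SD_Y)(y − M_Y) + M_X = (13.2/10.2)(83.45 − 66.1) + 62.5
x = 1.294118 × 17.350 + 62.5 = 84.95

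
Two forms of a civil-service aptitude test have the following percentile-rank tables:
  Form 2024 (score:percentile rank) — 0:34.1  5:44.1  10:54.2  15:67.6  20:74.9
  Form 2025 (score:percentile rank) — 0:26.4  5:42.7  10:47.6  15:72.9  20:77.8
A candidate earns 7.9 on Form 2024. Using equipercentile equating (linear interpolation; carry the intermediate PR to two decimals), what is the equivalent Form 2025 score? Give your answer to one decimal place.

PR of 7.9 on Form 2024: 44.1 + (7.9 − 5)/(10 − 5) × (54.2 − 44.1) = 49.96
On Form 2025, PR 49.96 falls between score 10 (PR 47.6) and 15 (PR 72.9).
Interpolate: 10 + (49.96 − 47.6)/(72.9 − 47.6) × (15 − 10) = 10.5

10.5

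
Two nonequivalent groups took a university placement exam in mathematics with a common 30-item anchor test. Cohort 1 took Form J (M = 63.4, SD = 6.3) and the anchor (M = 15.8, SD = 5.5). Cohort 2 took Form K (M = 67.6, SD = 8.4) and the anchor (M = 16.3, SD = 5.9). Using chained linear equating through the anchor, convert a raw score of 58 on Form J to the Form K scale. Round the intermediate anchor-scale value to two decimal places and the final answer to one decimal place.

Form J → anchor (Cohort 1): v = (5.5/6.3)(58 − 63.4) + 15.8 = 11.09
anchor → Form K (Cohort 2): y = (8.4/5.9)(11.09 − 16.3) + 67.6 = 60.2

60.2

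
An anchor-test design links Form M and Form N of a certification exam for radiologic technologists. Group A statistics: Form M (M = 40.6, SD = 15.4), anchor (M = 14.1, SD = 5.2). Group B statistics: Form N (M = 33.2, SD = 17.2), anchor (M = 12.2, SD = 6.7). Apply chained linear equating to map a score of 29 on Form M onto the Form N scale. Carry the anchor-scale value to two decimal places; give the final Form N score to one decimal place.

Form M → anchor (Group A): v = (5.2/15.4)(29 − 40.6) + 14.1 = 10.18
anchor → Form N (Group B): y = (17.2/6.7)(10.18 − 12.2) + 33.2 = 28.0

28.0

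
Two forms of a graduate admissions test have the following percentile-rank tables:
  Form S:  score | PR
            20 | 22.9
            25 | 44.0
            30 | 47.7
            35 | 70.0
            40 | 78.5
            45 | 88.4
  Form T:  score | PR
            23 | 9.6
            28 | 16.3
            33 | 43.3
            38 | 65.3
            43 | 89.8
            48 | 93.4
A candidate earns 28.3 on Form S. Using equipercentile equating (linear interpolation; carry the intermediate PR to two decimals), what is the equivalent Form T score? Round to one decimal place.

PR of 28.3 on Form S: 44.0 + (28.3 − 25)/(30 − 25) × (47.7 − 44.0) = 46.44
On Form T, PR 46.44 falls between score 33 (PR 43.3) and 38 (PR 65.3).
Interpolate: 33 + (46.44 − 43.3)/(65.3 − 43.3) × (38 − 33) = 33.7

33.7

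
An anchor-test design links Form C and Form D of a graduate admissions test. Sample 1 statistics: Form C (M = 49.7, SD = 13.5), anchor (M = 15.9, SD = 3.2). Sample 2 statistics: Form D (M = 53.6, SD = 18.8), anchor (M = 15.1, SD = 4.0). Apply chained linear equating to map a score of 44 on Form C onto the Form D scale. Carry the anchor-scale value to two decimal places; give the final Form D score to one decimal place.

Form C → anchor (Sample 1): v = (3.2/13.5)(44 − 49.7) + 15.9 = 14.55
anchor → Form D (Sample 2): y = (18.8/4.0)(14.55 − 15.1) + 53.6 = 51.0

51.0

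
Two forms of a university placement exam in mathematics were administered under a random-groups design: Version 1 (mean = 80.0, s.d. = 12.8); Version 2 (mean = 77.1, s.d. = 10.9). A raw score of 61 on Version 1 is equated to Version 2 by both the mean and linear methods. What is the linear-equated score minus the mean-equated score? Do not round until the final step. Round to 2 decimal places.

2.82

Mean-equated: 61 + (77.1 − 80.0) = 58.10
Linear-equated: (10.9/12.8)(61 − 80.0) + 77.1 = 60.920
Difference = 60.920 − 58.10 = 2.82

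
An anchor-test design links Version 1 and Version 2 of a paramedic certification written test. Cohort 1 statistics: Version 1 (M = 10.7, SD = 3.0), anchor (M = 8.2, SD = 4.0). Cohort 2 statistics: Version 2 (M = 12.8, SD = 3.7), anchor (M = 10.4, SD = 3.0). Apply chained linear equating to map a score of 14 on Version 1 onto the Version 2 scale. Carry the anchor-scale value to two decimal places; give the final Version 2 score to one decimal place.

15.5

Version 1 → anchor (Cohort 1): v = (4.0/3.0)(14 − 10.7) + 8.2 = 12.60
anchor → Version 2 (Cohort 2): y = (3.7/3.0)(12.60 − 10.4) + 12.8 = 15.5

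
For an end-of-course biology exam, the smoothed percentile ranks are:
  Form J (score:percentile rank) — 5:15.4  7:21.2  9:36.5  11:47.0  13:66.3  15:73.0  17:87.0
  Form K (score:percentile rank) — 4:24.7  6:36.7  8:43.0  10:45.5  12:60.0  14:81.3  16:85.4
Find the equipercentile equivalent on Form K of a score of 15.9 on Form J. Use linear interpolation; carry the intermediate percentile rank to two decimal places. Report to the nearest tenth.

PR of 15.9 on Form J: 73.0 + (15.9 − 15)/(17 − 15) × (87.0 − 73.0) = 79.30
On Form K, PR 79.30 falls between score 12 (PR 60.0) and 14 (PR 81.3).
Interpolate: 12 + (79.30 − 60.0)/(81.3 − 60.0) × (14 − 12) = 13.8

13.8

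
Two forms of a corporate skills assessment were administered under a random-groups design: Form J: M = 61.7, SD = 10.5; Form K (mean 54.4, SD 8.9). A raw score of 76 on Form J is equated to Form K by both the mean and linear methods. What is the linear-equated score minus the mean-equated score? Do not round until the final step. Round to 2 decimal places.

-2.18

Mean-equated: 76 + (54.4 − 61.7) = 68.70
Linear-equated: (8.9/10.5)(76 − 61.7) + 54.4 = 66.521
Difference = 66.521 − 68.70 = -2.18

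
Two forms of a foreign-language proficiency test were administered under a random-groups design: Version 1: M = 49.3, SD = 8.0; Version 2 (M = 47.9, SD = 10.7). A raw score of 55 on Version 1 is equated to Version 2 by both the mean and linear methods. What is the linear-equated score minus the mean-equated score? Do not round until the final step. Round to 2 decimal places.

Mean-equated: 55 + (47.9 − 49.3) = 53.60
Linear-equated: (10.7/8.0)(55 − 49.3) + 47.9 = 55.524
Difference = 55.524 − 53.60 = 1.92

1.92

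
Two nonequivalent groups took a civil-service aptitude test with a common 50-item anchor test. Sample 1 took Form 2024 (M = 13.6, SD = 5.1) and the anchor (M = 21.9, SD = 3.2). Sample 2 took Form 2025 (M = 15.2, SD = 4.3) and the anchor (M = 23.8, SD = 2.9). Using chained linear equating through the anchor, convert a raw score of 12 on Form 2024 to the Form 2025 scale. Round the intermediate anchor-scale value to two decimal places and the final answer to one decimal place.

10.9

Form 2024 → anchor (Sample 1): v = (3.2/5.1)(12 − 13.6) + 21.9 = 20.90
anchor → Form 2025 (Sample 2): y = (4.3/2.9)(20.90 − 23.8) + 15.2 = 10.9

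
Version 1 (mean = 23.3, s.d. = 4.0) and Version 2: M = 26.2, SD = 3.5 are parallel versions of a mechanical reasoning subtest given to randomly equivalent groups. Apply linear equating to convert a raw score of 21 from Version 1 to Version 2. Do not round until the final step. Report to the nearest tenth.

Linear equating: y = (SD_Y/SD_X)(x − M_X) + M_Y
y = (3.5/4.0)(21 − 23.3) + 26.2
y = 0.875000 × -2.3 + 26.2 = -2.0125 + 26.2 = 24.2

24.2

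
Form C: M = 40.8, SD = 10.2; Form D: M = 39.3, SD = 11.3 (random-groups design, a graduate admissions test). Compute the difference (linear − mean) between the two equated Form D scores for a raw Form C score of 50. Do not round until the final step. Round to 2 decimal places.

0.99

Mean-equated: 50 + (39.3 − 40.8) = 48.50
Linear-equated: (11.3/10.2)(50 − 40.8) + 39.3 = 49.492
Difference = 49.492 − 48.50 = 0.99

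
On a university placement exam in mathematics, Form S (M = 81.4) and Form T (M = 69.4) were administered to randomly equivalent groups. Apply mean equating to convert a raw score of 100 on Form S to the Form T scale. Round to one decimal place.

Mean equating: y = x + (M_Y − M_X) = 100 + (69.4 − 81.4) = 88.0

88.0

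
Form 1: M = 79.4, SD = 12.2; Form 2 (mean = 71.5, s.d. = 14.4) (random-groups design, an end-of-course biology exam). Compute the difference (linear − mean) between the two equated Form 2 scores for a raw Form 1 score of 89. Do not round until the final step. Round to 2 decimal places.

Mean-equated: 89 + (71.5 − 79.4) = 81.10
Linear-equated: (14.4/12.2)(89 − 79.4) + 71.5 = 82.831
Difference = 82.831 − 81.10 = 1.73

1.73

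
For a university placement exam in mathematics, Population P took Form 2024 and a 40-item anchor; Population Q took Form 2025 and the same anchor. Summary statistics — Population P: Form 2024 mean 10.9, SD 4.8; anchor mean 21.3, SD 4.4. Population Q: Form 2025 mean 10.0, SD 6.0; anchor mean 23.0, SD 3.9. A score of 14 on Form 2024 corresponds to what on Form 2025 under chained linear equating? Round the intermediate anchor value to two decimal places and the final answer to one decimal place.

Form 2024 → anchor (Population P): v = (4.4/4.8)(14 − 10.9) + 21.3 = 24.14
anchor → Form 2025 (Population Q): y = (6.0/3.9)(24.14 − 23.0) + 10.0 = 11.8

11.8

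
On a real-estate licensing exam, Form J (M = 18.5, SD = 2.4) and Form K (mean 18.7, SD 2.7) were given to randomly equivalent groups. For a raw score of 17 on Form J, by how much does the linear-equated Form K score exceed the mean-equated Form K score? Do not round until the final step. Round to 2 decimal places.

-0.19

Mean-equated: 17 + (18.7 − 18.5) = 17.20
Linear-equated: (2.7/2.4)(17 − 18.5) + 18.7 = 17.012
Difference = 17.012 − 17.20 = -0.19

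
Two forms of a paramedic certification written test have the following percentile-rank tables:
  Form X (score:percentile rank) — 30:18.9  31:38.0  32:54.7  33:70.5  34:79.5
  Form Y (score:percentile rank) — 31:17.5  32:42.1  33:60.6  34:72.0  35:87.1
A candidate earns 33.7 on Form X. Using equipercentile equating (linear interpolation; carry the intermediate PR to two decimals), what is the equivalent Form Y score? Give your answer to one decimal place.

PR of 33.7 on Form X: 70.5 + (33.7 − 33)/(34 − 33) × (79.5 − 70.5) = 76.80
On Form Y, PR 76.80 falls between score 34 (PR 72.0) and 35 (PR 87.1).
Interpolate: 34 + (76.80 − 72.0)/(87.1 − 72.0) × (35 − 34) = 34.3

34.3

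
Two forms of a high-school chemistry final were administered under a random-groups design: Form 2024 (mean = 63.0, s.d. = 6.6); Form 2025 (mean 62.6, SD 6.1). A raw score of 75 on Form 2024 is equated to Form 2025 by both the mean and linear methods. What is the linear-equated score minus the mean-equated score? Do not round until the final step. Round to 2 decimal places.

-0.91

Mean-equated: 75 + (62.6 − 63.0) = 74.60
Linear-equated: (6.1/6.6)(75 − 63.0) + 62.6 = 73.691
Difference = 73.691 − 74.60 = -0.91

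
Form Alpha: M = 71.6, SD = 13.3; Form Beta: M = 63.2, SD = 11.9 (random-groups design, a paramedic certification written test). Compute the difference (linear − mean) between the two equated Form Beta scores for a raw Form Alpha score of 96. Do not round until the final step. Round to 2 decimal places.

-2.57

Mean-equated: 96 + (63.2 − 71.6) = 87.60
Linear-equated: (11.9/13.3)(96 − 71.6) + 63.2 = 85.032
Difference = 85.032 − 87.60 = -2.57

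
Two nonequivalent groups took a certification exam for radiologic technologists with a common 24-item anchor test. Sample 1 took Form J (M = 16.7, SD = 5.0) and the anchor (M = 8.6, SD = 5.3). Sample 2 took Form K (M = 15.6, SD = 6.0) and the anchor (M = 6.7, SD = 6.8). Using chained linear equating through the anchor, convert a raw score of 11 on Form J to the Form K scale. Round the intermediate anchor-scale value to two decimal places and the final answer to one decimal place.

11.9

Form J → anchor (Sample 1): v = (5.3/5.0)(11 − 16.7) + 8.6 = 2.56
anchor → Form K (Sample 2): y = (6.0/6.8)(2.56 − 6.7) + 15.6 = 11.9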